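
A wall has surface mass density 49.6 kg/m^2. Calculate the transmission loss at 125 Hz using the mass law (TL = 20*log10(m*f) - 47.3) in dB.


Given values:
  m = 49.6 kg/m^2, f = 125 Hz
Formula: TL = 20 * log10(m * f) - 47.3
Compute m * f = 49.6 * 125 = 6200.0
Compute log10(6200.0) = 3.792392
Compute 20 * 3.792392 = 75.8478
TL = 75.8478 - 47.3 = 28.55

28.55 dB


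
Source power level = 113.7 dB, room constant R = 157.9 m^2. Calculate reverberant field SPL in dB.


Given values:
  Lw = 113.7 dB, R = 157.9 m^2
Formula: SPL = Lw + 10 * log10(4 / R)
Compute 4 / R = 4 / 157.9 = 0.025332
Compute 10 * log10(0.025332) = -15.9633
SPL = 113.7 + (-15.9633) = 97.74

97.74 dB


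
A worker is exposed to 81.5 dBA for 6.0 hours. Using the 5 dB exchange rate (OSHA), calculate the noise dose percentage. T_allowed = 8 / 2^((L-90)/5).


Given values:
  L = 81.5 dBA, T = 6.0 hours
Formula: T_allowed = 8 / 2^((L - 90) / 5)
Compute exponent: (81.5 - 90) / 5 = -1.7
Compute 2^(-1.7) = 0.307786
T_allowed = 8 / 0.307786 = 25.992085 hours
Dose = (T / T_allowed) * 100
Dose = (6.0 / 25.992085) * 100 = 23.08

23.08 %


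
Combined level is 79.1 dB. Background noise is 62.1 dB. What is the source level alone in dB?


Given values:
  L_total = 79.1 dB, L_bg = 62.1 dB
Formula: L_source = 10 * log10(10^(L_total/10) - 10^(L_bg/10))
Convert to linear:
  10^(79.1/10) = 81283051.6164
  10^(62.1/10) = 1621810.0974
Difference: 81283051.6164 - 1621810.0974 = 79661241.519
L_source = 10 * log10(79661241.519) = 79.01

79.01 dB


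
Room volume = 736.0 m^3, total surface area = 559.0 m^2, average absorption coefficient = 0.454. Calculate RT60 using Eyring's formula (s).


Given values:
  V = 736.0 m^3, S = 559.0 m^2, alpha = 0.454
Formula: RT60 = 0.161 * V / (-S * ln(1 - alpha))
Compute ln(1 - 0.454) = ln(0.546) = -0.605136
Denominator: -559.0 * -0.605136 = 338.271
Numerator: 0.161 * 736.0 = 118.496
RT60 = 118.496 / 338.271 = 0.35

0.35 s


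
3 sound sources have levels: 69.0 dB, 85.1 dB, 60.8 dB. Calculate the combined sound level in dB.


Formula: L_total = 10 * log10( sum(10^(Li/10)) )
  Source 1: 10^(69.0/10) = 7943282.3472
  Source 2: 10^(85.1/10) = 323593656.9296
  Source 3: 10^(60.8/10) = 1202264.4346
Sum of linear values = 332739203.7114
L_total = 10 * log10(332739203.7114) = 85.22

85.22 dB


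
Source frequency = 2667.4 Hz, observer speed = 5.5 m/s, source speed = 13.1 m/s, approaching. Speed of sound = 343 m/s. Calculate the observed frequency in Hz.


Given values:
  f_s = 2667.4 Hz, v_o = 5.5 m/s, v_s = 13.1 m/s
  Direction: approaching
Formula: f_o = f_s * (c + v_o) / (c - v_s)
Numerator: c + v_o = 343 + 5.5 = 348.5
Denominator: c - v_s = 343 - 13.1 = 329.9
f_o = 2667.4 * 348.5 / 329.9 = 2817.79

2817.79 Hz


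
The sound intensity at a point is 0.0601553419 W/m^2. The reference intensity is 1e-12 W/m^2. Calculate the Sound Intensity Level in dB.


Given values:
  I = 0.0601553419 W/m^2
  I_ref = 1e-12 W/m^2
Formula: SIL = 10 * log10(I / I_ref)
Compute ratio: I / I_ref = 60155341900
Compute log10: log10(60155341900) = 10.779274
Multiply: SIL = 10 * 10.779274 = 107.79

107.79 dB


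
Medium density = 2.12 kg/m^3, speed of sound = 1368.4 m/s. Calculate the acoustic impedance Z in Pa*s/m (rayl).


Given values:
  rho = 2.12 kg/m^3
  c = 1368.4 m/s
Formula: Z = rho * c
Z = 2.12 * 1368.4
Z = 2901.01

2901.01 rayl


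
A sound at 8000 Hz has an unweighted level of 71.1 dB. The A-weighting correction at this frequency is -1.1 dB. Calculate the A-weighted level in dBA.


Given values:
  SPL = 71.1 dB
  A-weighting at 8000 Hz = -1.1 dB
Formula: L_A = SPL + A_weight
L_A = 71.1 + (-1.1)
L_A = 70.0

70.0 dBA


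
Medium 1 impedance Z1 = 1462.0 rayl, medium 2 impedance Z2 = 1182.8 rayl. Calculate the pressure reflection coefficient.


Given values:
  Z1 = 1462.0 rayl, Z2 = 1182.8 rayl
Formula: R = (Z2 - Z1) / (Z2 + Z1)
Numerator: Z2 - Z1 = 1182.8 - 1462.0 = -279.2
Denominator: Z2 + Z1 = 1182.8 + 1462.0 = 2644.8
R = -279.2 / 2644.8 = -0.1056

-0.1056


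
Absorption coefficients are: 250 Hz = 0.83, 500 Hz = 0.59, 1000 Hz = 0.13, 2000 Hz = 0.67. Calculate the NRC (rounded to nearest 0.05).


Given values:
  a_250 = 0.83, a_500 = 0.59
  a_1000 = 0.13, a_2000 = 0.67
Formula: NRC = (a250 + a500 + a1000 + a2000) / 4
Sum = 0.83 + 0.59 + 0.13 + 0.67 = 2.22
NRC = 2.22 / 4 = 0.555
Rounded to nearest 0.05: 0.55

0.55


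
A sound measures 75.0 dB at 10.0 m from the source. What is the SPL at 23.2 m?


Given values:
  SPL1 = 75.0 dB, r1 = 10.0 m, r2 = 23.2 m
Formula: SPL2 = SPL1 - 20 * log10(r2 / r1)
Compute ratio: r2 / r1 = 23.2 / 10.0 = 2.32
Compute log10: log10(2.32) = 0.365488
Compute drop: 20 * 0.365488 = 7.3098
SPL2 = 75.0 - 7.3098 = 67.69

67.69 dB


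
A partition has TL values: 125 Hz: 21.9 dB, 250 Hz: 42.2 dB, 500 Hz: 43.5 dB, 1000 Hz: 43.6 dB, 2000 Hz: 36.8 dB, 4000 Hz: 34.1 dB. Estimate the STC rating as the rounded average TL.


Given TL values at each frequency:
  125 Hz: 21.9 dB
  250 Hz: 42.2 dB
  500 Hz: 43.5 dB
  1000 Hz: 43.6 dB
  2000 Hz: 36.8 dB
  4000 Hz: 34.1 dB
Formula: STC ~ round(average of TL values)
Sum = 21.9 + 42.2 + 43.5 + 43.6 + 36.8 + 34.1 = 222.1
Average = 222.1 / 6 = 37.02
Rounded: 37

37


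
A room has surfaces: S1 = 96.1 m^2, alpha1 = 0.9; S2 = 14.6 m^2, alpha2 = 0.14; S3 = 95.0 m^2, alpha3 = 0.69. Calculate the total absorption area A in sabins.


Given surfaces:
  Surface 1: 96.1 * 0.9 = 86.49
  Surface 2: 14.6 * 0.14 = 2.044
  Surface 3: 95.0 * 0.69 = 65.55
Formula: A = sum(Si * alpha_i)
A = 86.49 + 2.044 + 65.55
A = 154.08

154.08 sabins


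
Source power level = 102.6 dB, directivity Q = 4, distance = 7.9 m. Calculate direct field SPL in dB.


Given values:
  Lw = 102.6 dB, Q = 4, r = 7.9 m
Formula: SPL = Lw + 10 * log10(Q / (4 * pi * r^2))
Compute 4 * pi * r^2 = 4 * pi * 7.9^2 = 784.2672
Compute Q / denom = 4 / 784.2672 = 0.0051003
Compute 10 * log10(0.0051003) = -22.924
SPL = 102.6 + (-22.924) = 79.68

79.68 dB


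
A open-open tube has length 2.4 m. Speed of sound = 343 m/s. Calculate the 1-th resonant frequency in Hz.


Given values:
  Tube type: open-open, L = 2.4 m, c = 343 m/s, n = 1
Formula: f_n = n * c / (2 * L)
Compute 2 * L = 2 * 2.4 = 4.8
f = 1 * 343 / 4.8
f = 71.46

71.46 Hz


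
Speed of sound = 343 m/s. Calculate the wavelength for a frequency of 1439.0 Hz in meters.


Given values:
  c = 343 m/s, f = 1439.0 Hz
Formula: lambda = c / f
lambda = 343 / 1439.0
lambda = 0.2384

0.2384 m


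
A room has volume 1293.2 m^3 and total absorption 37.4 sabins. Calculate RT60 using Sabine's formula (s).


Given values:
  V = 1293.2 m^3
  A = 37.4 sabins
Formula: RT60 = 0.161 * V / A
Numerator: 0.161 * 1293.2 = 208.2052
RT60 = 208.2052 / 37.4 = 5.567

5.567 s


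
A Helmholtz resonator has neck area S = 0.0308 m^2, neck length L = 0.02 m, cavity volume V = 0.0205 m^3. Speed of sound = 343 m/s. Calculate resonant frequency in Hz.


Given values:
  S = 0.0308 m^2, L = 0.02 m, V = 0.0205 m^3, c = 343 m/s
Formula: f = (c / (2*pi)) * sqrt(S / (V * L))
Compute V * L = 0.0205 * 0.02 = 0.00041
Compute S / (V * L) = 0.0308 / 0.00041 = 75.122
Compute sqrt(75.122) = 8.667295
Compute c / (2*pi) = 343 / 6.283185 = 54.590148
f = 54.590148 * 8.667295 = 473.15

473.15 Hz


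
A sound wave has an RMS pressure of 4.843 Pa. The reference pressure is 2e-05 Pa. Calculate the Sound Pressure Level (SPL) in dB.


Given values:
  p = 4.843 Pa
  p_ref = 2e-05 Pa
Formula: SPL = 20 * log10(p / p_ref)
Compute ratio: p / p_ref = 4.843 / 2e-05 = 242150
Compute log10: log10(242150) = 5.384084
Multiply: SPL = 20 * 5.384084 = 107.68

107.68 dB


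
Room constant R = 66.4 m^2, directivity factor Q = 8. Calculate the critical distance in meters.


Given values:
  R = 66.4 m^2, Q = 8
Formula: d_c = 0.141 * sqrt(Q * R)
Compute Q * R = 8 * 66.4 = 531.2
Compute sqrt(531.2) = 23.0478
d_c = 0.141 * 23.0478 = 3.25

3.25 m


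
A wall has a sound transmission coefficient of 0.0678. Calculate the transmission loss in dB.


Given values:
  tau = 0.0678
Formula: TL = 10 * log10(1 / tau)
Compute 1 / tau = 1 / 0.0678 = 14.7493
Compute log10(14.7493) = 1.168771
TL = 10 * 1.168771 = 11.69

11.69 dB


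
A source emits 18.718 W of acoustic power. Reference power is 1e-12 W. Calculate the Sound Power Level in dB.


Given values:
  W = 18.718 W
  W_ref = 1e-12 W
Formula: SWL = 10 * log10(W / W_ref)
Compute ratio: W / W_ref = 18718000000000
Compute log10: log10(18718000000000) = 13.272259
Multiply: SWL = 10 * 13.272259 = 132.72

132.72 dB


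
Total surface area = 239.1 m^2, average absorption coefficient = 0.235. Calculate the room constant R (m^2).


Given values:
  S = 239.1 m^2, alpha = 0.235
Formula: R = S * alpha / (1 - alpha)
Numerator: 239.1 * 0.235 = 56.1885
Denominator: 1 - 0.235 = 0.765
R = 56.1885 / 0.765 = 73.45

73.45 m^2


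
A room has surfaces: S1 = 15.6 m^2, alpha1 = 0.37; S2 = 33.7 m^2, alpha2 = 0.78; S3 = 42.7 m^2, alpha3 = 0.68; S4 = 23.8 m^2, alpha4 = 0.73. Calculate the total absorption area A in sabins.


Given surfaces:
  Surface 1: 15.6 * 0.37 = 5.772
  Surface 2: 33.7 * 0.78 = 26.286
  Surface 3: 42.7 * 0.68 = 29.036
  Surface 4: 23.8 * 0.73 = 17.374
Formula: A = sum(Si * alpha_i)
A = 5.772 + 26.286 + 29.036 + 17.374
A = 78.47

78.47 sabins


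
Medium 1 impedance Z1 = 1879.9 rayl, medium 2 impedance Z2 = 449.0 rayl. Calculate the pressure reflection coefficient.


Given values:
  Z1 = 1879.9 rayl, Z2 = 449.0 rayl
Formula: R = (Z2 - Z1) / (Z2 + Z1)
Numerator: Z2 - Z1 = 449.0 - 1879.9 = -1430.9
Denominator: Z2 + Z1 = 449.0 + 1879.9 = 2328.9
R = -1430.9 / 2328.9 = -0.6144

-0.6144


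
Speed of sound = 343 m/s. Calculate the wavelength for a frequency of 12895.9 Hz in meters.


Given values:
  c = 343 m/s, f = 12895.9 Hz
Formula: lambda = c / f
lambda = 343 / 12895.9
lambda = 0.0266

0.0266 m


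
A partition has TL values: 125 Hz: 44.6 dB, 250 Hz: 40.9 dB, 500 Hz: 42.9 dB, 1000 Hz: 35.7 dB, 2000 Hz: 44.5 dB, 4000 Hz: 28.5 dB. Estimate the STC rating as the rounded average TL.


Given TL values at each frequency:
  125 Hz: 44.6 dB
  250 Hz: 40.9 dB
  500 Hz: 42.9 dB
  1000 Hz: 35.7 dB
  2000 Hz: 44.5 dB
  4000 Hz: 28.5 dB
Formula: STC ~ round(average of TL values)
Sum = 44.6 + 40.9 + 42.9 + 35.7 + 44.5 + 28.5 = 237.1
Average = 237.1 / 6 = 39.52
Rounded: 40

40


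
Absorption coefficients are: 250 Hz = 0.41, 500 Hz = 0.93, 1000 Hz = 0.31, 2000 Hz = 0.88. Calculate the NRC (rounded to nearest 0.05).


Given values:
  a_250 = 0.41, a_500 = 0.93
  a_1000 = 0.31, a_2000 = 0.88
Formula: NRC = (a250 + a500 + a1000 + a2000) / 4
Sum = 0.41 + 0.93 + 0.31 + 0.88 = 2.53
NRC = 2.53 / 4 = 0.6325
Rounded to nearest 0.05: 0.65

0.65


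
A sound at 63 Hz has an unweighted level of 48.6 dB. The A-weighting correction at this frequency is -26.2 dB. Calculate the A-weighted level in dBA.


Given values:
  SPL = 48.6 dB
  A-weighting at 63 Hz = -26.2 dB
Formula: L_A = SPL + A_weight
L_A = 48.6 + (-26.2)
L_A = 22.4

22.4 dBA


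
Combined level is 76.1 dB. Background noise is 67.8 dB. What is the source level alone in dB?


Given values:
  L_total = 76.1 dB, L_bg = 67.8 dB
Formula: L_source = 10 * log10(10^(L_total/10) - 10^(L_bg/10))
Convert to linear:
  10^(76.1/10) = 40738027.7804
  10^(67.8/10) = 6025595.8607
Difference: 40738027.7804 - 6025595.8607 = 34712431.9197
L_source = 10 * log10(34712431.9197) = 75.4

75.4 dB


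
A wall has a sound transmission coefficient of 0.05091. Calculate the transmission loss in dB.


Given values:
  tau = 0.05091
Formula: TL = 10 * log10(1 / tau)
Compute 1 / tau = 1 / 0.05091 = 19.6425
Compute log10(19.6425) = 1.293197
TL = 10 * 1.293197 = 12.93

12.93 dB


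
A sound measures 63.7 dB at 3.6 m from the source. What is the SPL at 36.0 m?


Given values:
  SPL1 = 63.7 dB, r1 = 3.6 m, r2 = 36.0 m
Formula: SPL2 = SPL1 - 20 * log10(r2 / r1)
Compute ratio: r2 / r1 = 36.0 / 3.6 = 10.0
Compute log10: log10(10.0) = 1.0
Compute drop: 20 * 1.0 = 20.0
SPL2 = 63.7 - 20.0 = 43.7

43.7 dB


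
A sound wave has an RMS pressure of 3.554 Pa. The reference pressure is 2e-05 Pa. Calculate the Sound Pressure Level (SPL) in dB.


Given values:
  p = 3.554 Pa
  p_ref = 2e-05 Pa
Formula: SPL = 20 * log10(p / p_ref)
Compute ratio: p / p_ref = 3.554 / 2e-05 = 177700
Compute log10: log10(177700) = 5.249687
Multiply: SPL = 20 * 5.249687 = 104.99

104.99 dB


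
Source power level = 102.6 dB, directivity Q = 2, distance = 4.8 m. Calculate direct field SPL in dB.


Given values:
  Lw = 102.6 dB, Q = 2, r = 4.8 m
Formula: SPL = Lw + 10 * log10(Q / (4 * pi * r^2))
Compute 4 * pi * r^2 = 4 * pi * 4.8^2 = 289.5292
Compute Q / denom = 2 / 289.5292 = 0.00690777
Compute 10 * log10(0.00690777) = -21.6066
SPL = 102.6 + (-21.6066) = 80.99

80.99 dB


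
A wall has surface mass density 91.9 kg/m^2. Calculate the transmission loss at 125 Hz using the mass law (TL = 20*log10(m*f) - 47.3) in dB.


Given values:
  m = 91.9 kg/m^2, f = 125 Hz
Formula: TL = 20 * log10(m * f) - 47.3
Compute m * f = 91.9 * 125 = 11487.5
Compute log10(11487.5) = 4.060226
Compute 20 * 4.060226 = 81.2045
TL = 81.2045 - 47.3 = 33.9

33.9 dB


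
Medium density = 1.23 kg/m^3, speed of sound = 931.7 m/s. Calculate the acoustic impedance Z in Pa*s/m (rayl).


Given values:
  rho = 1.23 kg/m^3
  c = 931.7 m/s
Formula: Z = rho * c
Z = 1.23 * 931.7
Z = 1145.99

1145.99 rayl


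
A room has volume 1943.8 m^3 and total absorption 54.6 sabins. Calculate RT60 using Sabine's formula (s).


Given values:
  V = 1943.8 m^3
  A = 54.6 sabins
Formula: RT60 = 0.161 * V / A
Numerator: 0.161 * 1943.8 = 312.9518
RT60 = 312.9518 / 54.6 = 5.732

5.732 s


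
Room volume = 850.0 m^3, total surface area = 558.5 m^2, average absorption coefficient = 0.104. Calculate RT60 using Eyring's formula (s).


Given values:
  V = 850.0 m^3, S = 558.5 m^2, alpha = 0.104
Formula: RT60 = 0.161 * V / (-S * ln(1 - alpha))
Compute ln(1 - 0.104) = ln(0.896) = -0.109815
Denominator: -558.5 * -0.109815 = 61.3317
Numerator: 0.161 * 850.0 = 136.85
RT60 = 136.85 / 61.3317 = 2.231

2.231 s


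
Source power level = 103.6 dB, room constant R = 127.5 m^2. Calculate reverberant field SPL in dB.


Given values:
  Lw = 103.6 dB, R = 127.5 m^2
Formula: SPL = Lw + 10 * log10(4 / R)
Compute 4 / R = 4 / 127.5 = 0.031373
Compute 10 * log10(0.031373) = -15.0344
SPL = 103.6 + (-15.0344) = 88.57

88.57 dB


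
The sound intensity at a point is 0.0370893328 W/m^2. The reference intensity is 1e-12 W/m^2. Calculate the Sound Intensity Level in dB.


Given values:
  I = 0.0370893328 W/m^2
  I_ref = 1e-12 W/m^2
Formula: SIL = 10 * log10(I / I_ref)
Compute ratio: I / I_ref = 37089332800
Compute log10: log10(37089332800) = 10.569249
Multiply: SIL = 10 * 10.569249 = 105.69

105.69 dB


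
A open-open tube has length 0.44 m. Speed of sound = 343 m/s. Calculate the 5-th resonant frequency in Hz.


Given values:
  Tube type: open-open, L = 0.44 m, c = 343 m/s, n = 5
Formula: f_n = n * c / (2 * L)
Compute 2 * L = 2 * 0.44 = 0.88
f = 5 * 343 / 0.88
f = 1948.86

1948.86 Hz


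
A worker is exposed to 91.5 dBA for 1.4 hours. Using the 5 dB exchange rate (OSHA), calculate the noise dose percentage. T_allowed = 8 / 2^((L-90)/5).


Given values:
  L = 91.5 dBA, T = 1.4 hours
Formula: T_allowed = 8 / 2^((L - 90) / 5)
Compute exponent: (91.5 - 90) / 5 = 0.3
Compute 2^(0.3) = 1.231144
T_allowed = 8 / 1.231144 = 6.498021 hours
Dose = (T / T_allowed) * 100
Dose = (1.4 / 6.498021) * 100 = 21.55

21.55 %


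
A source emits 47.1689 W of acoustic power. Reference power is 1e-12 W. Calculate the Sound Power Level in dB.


Given values:
  W = 47.1689 W
  W_ref = 1e-12 W
Formula: SWL = 10 * log10(W / W_ref)
Compute ratio: W / W_ref = 47168900000000
Compute log10: log10(47168900000000) = 13.673656
Multiply: SWL = 10 * 13.673656 = 136.74

136.74 dB


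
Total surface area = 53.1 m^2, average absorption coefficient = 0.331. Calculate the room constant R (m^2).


Given values:
  S = 53.1 m^2, alpha = 0.331
Formula: R = S * alpha / (1 - alpha)
Numerator: 53.1 * 0.331 = 17.5761
Denominator: 1 - 0.331 = 0.669
R = 17.5761 / 0.669 = 26.27

26.27 m^2


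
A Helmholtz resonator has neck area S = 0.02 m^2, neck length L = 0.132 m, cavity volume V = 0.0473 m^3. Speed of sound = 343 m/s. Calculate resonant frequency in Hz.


Given values:
  S = 0.02 m^2, L = 0.132 m, V = 0.0473 m^3, c = 343 m/s
Formula: f = (c / (2*pi)) * sqrt(S / (V * L))
Compute V * L = 0.0473 * 0.132 = 0.0062436
Compute S / (V * L) = 0.02 / 0.0062436 = 3.2033
Compute sqrt(3.2033) = 1.789777
Compute c / (2*pi) = 343 / 6.283185 = 54.590148
f = 54.590148 * 1.789777 = 97.7

97.7 Hz


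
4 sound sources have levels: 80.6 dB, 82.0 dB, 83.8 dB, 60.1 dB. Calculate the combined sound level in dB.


Formula: L_total = 10 * log10( sum(10^(Li/10)) )
  Source 1: 10^(80.6/10) = 114815362.1497
  Source 2: 10^(82.0/10) = 158489319.2461
  Source 3: 10^(83.8/10) = 239883291.9019
  Source 4: 10^(60.1/10) = 1023292.9923
Sum of linear values = 514211266.29
L_total = 10 * log10(514211266.29) = 87.11

87.11 dB


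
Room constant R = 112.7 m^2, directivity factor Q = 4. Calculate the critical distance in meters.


Given values:
  R = 112.7 m^2, Q = 4
Formula: d_c = 0.141 * sqrt(Q * R)
Compute Q * R = 4 * 112.7 = 450.8
Compute sqrt(450.8) = 21.2321
d_c = 0.141 * 21.2321 = 2.994

2.994 m


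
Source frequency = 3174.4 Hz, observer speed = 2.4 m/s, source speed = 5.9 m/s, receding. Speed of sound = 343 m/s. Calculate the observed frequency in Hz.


Given values:
  f_s = 3174.4 Hz, v_o = 2.4 m/s, v_s = 5.9 m/s
  Direction: receding
Formula: f_o = f_s * (c - v_o) / (c + v_s)
Numerator: c - v_o = 343 - 2.4 = 340.6
Denominator: c + v_s = 343 + 5.9 = 348.9
f_o = 3174.4 * 340.6 / 348.9 = 3098.88

3098.88 Hz


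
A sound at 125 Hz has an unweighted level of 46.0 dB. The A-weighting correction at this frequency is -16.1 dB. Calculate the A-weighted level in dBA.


Given values:
  SPL = 46.0 dB
  A-weighting at 125 Hz = -16.1 dB
Formula: L_A = SPL + A_weight
L_A = 46.0 + (-16.1)
L_A = 29.9

29.9 dBA


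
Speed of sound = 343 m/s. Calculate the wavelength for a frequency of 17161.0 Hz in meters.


Given values:
  c = 343 m/s, f = 17161.0 Hz
Formula: lambda = c / f
lambda = 343 / 17161.0
lambda = 0.02

0.02 m


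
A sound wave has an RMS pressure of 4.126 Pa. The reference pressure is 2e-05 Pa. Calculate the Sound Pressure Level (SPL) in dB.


Given values:
  p = 4.126 Pa
  p_ref = 2e-05 Pa
Formula: SPL = 20 * log10(p / p_ref)
Compute ratio: p / p_ref = 4.126 / 2e-05 = 206300
Compute log10: log10(206300) = 5.314499
Multiply: SPL = 20 * 5.314499 = 106.29

106.29 dB


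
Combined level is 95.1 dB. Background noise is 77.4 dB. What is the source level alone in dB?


Given values:
  L_total = 95.1 dB, L_bg = 77.4 dB
Formula: L_source = 10 * log10(10^(L_total/10) - 10^(L_bg/10))
Convert to linear:
  10^(95.1/10) = 3235936569.2963
  10^(77.4/10) = 54954087.3858
Difference: 3235936569.2963 - 54954087.3858 = 3180982481.9105
L_source = 10 * log10(3180982481.9105) = 95.03

95.03 dB


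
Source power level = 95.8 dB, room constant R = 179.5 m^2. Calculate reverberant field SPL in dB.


Given values:
  Lw = 95.8 dB, R = 179.5 m^2
Formula: SPL = Lw + 10 * log10(4 / R)
Compute 4 / R = 4 / 179.5 = 0.022284
Compute 10 * log10(0.022284) = -16.5201
SPL = 95.8 + (-16.5201) = 79.28

79.28 dB


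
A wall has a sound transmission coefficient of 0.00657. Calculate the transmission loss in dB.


Given values:
  tau = 0.00657
Formula: TL = 10 * log10(1 / tau)
Compute 1 / tau = 1 / 0.00657 = 152.207
Compute log10(152.207) = 2.182435
TL = 10 * 2.182435 = 21.82

21.82 dB


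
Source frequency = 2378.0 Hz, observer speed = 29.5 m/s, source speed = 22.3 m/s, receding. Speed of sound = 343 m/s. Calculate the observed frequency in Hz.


Given values:
  f_s = 2378.0 Hz, v_o = 29.5 m/s, v_s = 22.3 m/s
  Direction: receding
Formula: f_o = f_s * (c - v_o) / (c + v_s)
Numerator: c - v_o = 343 - 29.5 = 313.5
Denominator: c + v_s = 343 + 22.3 = 365.3
f_o = 2378.0 * 313.5 / 365.3 = 2040.8

2040.8 Hz


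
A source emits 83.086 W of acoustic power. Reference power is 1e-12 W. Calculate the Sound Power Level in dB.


Given values:
  W = 83.086 W
  W_ref = 1e-12 W
Formula: SWL = 10 * log10(W / W_ref)
Compute ratio: W / W_ref = 83086000000000
Compute log10: log10(83086000000000) = 13.919528
Multiply: SWL = 10 * 13.919528 = 139.2

139.2 dB


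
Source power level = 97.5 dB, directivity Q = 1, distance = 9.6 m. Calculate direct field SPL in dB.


Given values:
  Lw = 97.5 dB, Q = 1, r = 9.6 m
Formula: SPL = Lw + 10 * log10(Q / (4 * pi * r^2))
Compute 4 * pi * r^2 = 4 * pi * 9.6^2 = 1158.1167
Compute Q / denom = 1 / 1158.1167 = 0.00086347
Compute 10 * log10(0.00086347) = -30.6375
SPL = 97.5 + (-30.6375) = 66.86

66.86 dB


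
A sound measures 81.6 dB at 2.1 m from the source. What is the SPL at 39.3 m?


Given values:
  SPL1 = 81.6 dB, r1 = 2.1 m, r2 = 39.3 m
Formula: SPL2 = SPL1 - 20 * log10(r2 / r1)
Compute ratio: r2 / r1 = 39.3 / 2.1 = 18.7143
Compute log10: log10(18.7143) = 1.272174
Compute drop: 20 * 1.272174 = 25.4435
SPL2 = 81.6 - 25.4435 = 56.16

56.16 dB


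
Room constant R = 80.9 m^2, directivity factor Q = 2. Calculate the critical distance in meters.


Given values:
  R = 80.9 m^2, Q = 2
Formula: d_c = 0.141 * sqrt(Q * R)
Compute Q * R = 2 * 80.9 = 161.8
Compute sqrt(161.8) = 12.7201
d_c = 0.141 * 12.7201 = 1.794

1.794 m


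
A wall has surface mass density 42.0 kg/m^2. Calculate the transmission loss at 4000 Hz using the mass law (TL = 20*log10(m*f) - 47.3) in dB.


Given values:
  m = 42.0 kg/m^2, f = 4000 Hz
Formula: TL = 20 * log10(m * f) - 47.3
Compute m * f = 42.0 * 4000 = 168000.0
Compute log10(168000.0) = 5.225309
Compute 20 * 5.225309 = 104.5062
TL = 104.5062 - 47.3 = 57.21

57.21 dB


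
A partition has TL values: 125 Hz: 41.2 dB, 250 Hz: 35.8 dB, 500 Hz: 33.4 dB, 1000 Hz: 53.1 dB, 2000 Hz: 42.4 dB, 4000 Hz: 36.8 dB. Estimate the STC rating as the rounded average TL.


Given TL values at each frequency:
  125 Hz: 41.2 dB
  250 Hz: 35.8 dB
  500 Hz: 33.4 dB
  1000 Hz: 53.1 dB
  2000 Hz: 42.4 dB
  4000 Hz: 36.8 dB
Formula: STC ~ round(average of TL values)
Sum = 41.2 + 35.8 + 33.4 + 53.1 + 42.4 + 36.8 = 242.7
Average = 242.7 / 6 = 40.45
Rounded: 40

40


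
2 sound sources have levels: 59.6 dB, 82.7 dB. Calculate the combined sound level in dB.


Formula: L_total = 10 * log10( sum(10^(Li/10)) )
  Source 1: 10^(59.6/10) = 912010.8394
  Source 2: 10^(82.7/10) = 186208713.6663
Sum of linear values = 187120724.5057
L_total = 10 * log10(187120724.5057) = 82.72

82.72 dB


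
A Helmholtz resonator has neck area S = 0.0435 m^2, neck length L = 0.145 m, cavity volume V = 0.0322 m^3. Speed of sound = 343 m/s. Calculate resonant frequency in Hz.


Given values:
  S = 0.0435 m^2, L = 0.145 m, V = 0.0322 m^3, c = 343 m/s
Formula: f = (c / (2*pi)) * sqrt(S / (V * L))
Compute V * L = 0.0322 * 0.145 = 0.004669
Compute S / (V * L) = 0.0435 / 0.004669 = 9.3168
Compute sqrt(9.3168) = 3.052343
Compute c / (2*pi) = 343 / 6.283185 = 54.590148
f = 54.590148 * 3.052343 = 166.63

166.63 Hz


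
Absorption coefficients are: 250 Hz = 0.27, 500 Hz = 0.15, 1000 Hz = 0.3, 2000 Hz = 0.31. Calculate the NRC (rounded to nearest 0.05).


Given values:
  a_250 = 0.27, a_500 = 0.15
  a_1000 = 0.3, a_2000 = 0.31
Formula: NRC = (a250 + a500 + a1000 + a2000) / 4
Sum = 0.27 + 0.15 + 0.3 + 0.31 = 1.03
NRC = 1.03 / 4 = 0.2575
Rounded to nearest 0.05: 0.25

0.25


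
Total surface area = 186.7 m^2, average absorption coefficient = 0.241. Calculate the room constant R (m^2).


Given values:
  S = 186.7 m^2, alpha = 0.241
Formula: R = S * alpha / (1 - alpha)
Numerator: 186.7 * 0.241 = 44.9947
Denominator: 1 - 0.241 = 0.759
R = 44.9947 / 0.759 = 59.28

59.28 m^2


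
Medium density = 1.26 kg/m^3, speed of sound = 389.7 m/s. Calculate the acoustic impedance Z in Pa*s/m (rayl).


Given values:
  rho = 1.26 kg/m^3
  c = 389.7 m/s
Formula: Z = rho * c
Z = 1.26 * 389.7
Z = 491.02

491.02 rayl


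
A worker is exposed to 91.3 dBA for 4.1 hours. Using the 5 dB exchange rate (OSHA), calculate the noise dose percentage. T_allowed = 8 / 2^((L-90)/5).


Given values:
  L = 91.3 dBA, T = 4.1 hours
Formula: T_allowed = 8 / 2^((L - 90) / 5)
Compute exponent: (91.3 - 90) / 5 = 0.26
Compute 2^(0.26) = 1.197479
T_allowed = 8 / 1.197479 = 6.680702 hours
Dose = (T / T_allowed) * 100
Dose = (4.1 / 6.680702) * 100 = 61.37

61.37 %


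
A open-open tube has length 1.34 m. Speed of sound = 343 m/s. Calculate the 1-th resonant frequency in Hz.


Given values:
  Tube type: open-open, L = 1.34 m, c = 343 m/s, n = 1
Formula: f_n = n * c / (2 * L)
Compute 2 * L = 2 * 1.34 = 2.68
f = 1 * 343 / 2.68
f = 127.99

127.99 Hz


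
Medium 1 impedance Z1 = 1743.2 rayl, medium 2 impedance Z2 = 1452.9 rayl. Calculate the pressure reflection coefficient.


Given values:
  Z1 = 1743.2 rayl, Z2 = 1452.9 rayl
Formula: R = (Z2 - Z1) / (Z2 + Z1)
Numerator: Z2 - Z1 = 1452.9 - 1743.2 = -290.3
Denominator: Z2 + Z1 = 1452.9 + 1743.2 = 3196.1
R = -290.3 / 3196.1 = -0.0908

-0.0908


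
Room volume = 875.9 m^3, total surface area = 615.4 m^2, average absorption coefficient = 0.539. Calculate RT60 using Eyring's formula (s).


Given values:
  V = 875.9 m^3, S = 615.4 m^2, alpha = 0.539
Formula: RT60 = 0.161 * V / (-S * ln(1 - alpha))
Compute ln(1 - 0.539) = ln(0.461) = -0.774357
Denominator: -615.4 * -0.774357 = 476.5393
Numerator: 0.161 * 875.9 = 141.0199
RT60 = 141.0199 / 476.5393 = 0.296

0.296 s


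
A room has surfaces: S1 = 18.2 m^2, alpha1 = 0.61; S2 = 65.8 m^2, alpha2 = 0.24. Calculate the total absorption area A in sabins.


Given surfaces:
  Surface 1: 18.2 * 0.61 = 11.102
  Surface 2: 65.8 * 0.24 = 15.792
Formula: A = sum(Si * alpha_i)
A = 11.102 + 15.792
A = 26.89

26.89 sabins


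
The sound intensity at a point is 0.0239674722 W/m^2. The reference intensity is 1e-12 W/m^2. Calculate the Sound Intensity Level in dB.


Given values:
  I = 0.0239674722 W/m^2
  I_ref = 1e-12 W/m^2
Formula: SIL = 10 * log10(I / I_ref)
Compute ratio: I / I_ref = 23967472200
Compute log10: log10(23967472200) = 10.379622
Multiply: SIL = 10 * 10.379622 = 103.8

103.8 dB


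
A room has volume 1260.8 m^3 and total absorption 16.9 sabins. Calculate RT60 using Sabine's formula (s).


Given values:
  V = 1260.8 m^3
  A = 16.9 sabins
Formula: RT60 = 0.161 * V / A
Numerator: 0.161 * 1260.8 = 202.9888
RT60 = 202.9888 / 16.9 = 12.011

12.011 s


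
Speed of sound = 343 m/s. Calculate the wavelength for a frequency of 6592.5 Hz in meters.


Given values:
  c = 343 m/s, f = 6592.5 Hz
Formula: lambda = c / f
lambda = 343 / 6592.5
lambda = 0.052

0.052 m


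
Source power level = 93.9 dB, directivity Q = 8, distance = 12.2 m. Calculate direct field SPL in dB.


Given values:
  Lw = 93.9 dB, Q = 8, r = 12.2 m
Formula: SPL = Lw + 10 * log10(Q / (4 * pi * r^2))
Compute 4 * pi * r^2 = 4 * pi * 12.2^2 = 1870.3786
Compute Q / denom = 8 / 1870.3786 = 0.00427721
Compute 10 * log10(0.00427721) = -23.6884
SPL = 93.9 + (-23.6884) = 70.21

70.21 dB


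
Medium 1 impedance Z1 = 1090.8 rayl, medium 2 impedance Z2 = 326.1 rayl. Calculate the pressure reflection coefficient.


Given values:
  Z1 = 1090.8 rayl, Z2 = 326.1 rayl
Formula: R = (Z2 - Z1) / (Z2 + Z1)
Numerator: Z2 - Z1 = 326.1 - 1090.8 = -764.7
Denominator: Z2 + Z1 = 326.1 + 1090.8 = 1416.9
R = -764.7 / 1416.9 = -0.5397

-0.5397


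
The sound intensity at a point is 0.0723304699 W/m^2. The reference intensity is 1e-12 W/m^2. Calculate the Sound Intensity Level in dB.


Given values:
  I = 0.0723304699 W/m^2
  I_ref = 1e-12 W/m^2
Formula: SIL = 10 * log10(I / I_ref)
Compute ratio: I / I_ref = 72330469900
Compute log10: log10(72330469900) = 10.859321
Multiply: SIL = 10 * 10.859321 = 108.59

108.59 dB


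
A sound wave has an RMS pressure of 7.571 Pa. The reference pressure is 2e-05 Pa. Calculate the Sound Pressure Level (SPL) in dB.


Given values:
  p = 7.571 Pa
  p_ref = 2e-05 Pa
Formula: SPL = 20 * log10(p / p_ref)
Compute ratio: p / p_ref = 7.571 / 2e-05 = 378550
Compute log10: log10(378550) = 5.578123
Multiply: SPL = 20 * 5.578123 = 111.56

111.56 dB


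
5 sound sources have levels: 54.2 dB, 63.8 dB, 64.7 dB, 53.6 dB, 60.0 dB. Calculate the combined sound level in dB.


Formula: L_total = 10 * log10( sum(10^(Li/10)) )
  Source 1: 10^(54.2/10) = 263026.7992
  Source 2: 10^(63.8/10) = 2398832.919
  Source 3: 10^(64.7/10) = 2951209.2267
  Source 4: 10^(53.6/10) = 229086.7653
  Source 5: 10^(60.0/10) = 1000000.0
Sum of linear values = 6842155.7102
L_total = 10 * log10(6842155.7102) = 68.35

68.35 dB


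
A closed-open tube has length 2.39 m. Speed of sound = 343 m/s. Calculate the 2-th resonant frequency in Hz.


Given values:
  Tube type: closed-open, L = 2.39 m, c = 343 m/s, n = 2
Formula: f_n = (2n - 1) * c / (4 * L)
Compute 2n - 1 = 2*2 - 1 = 3
Compute 4 * L = 4 * 2.39 = 9.56
f = 3 * 343 / 9.56
f = 107.64

107.64 Hz


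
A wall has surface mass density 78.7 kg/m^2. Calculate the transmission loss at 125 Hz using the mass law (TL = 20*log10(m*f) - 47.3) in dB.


Given values:
  m = 78.7 kg/m^2, f = 125 Hz
Formula: TL = 20 * log10(m * f) - 47.3
Compute m * f = 78.7 * 125 = 9837.5
Compute log10(9837.5) = 3.992885
Compute 20 * 3.992885 = 79.8577
TL = 79.8577 - 47.3 = 32.56

32.56 dB


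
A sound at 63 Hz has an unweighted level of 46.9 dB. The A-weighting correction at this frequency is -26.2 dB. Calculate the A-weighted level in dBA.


Given values:
  SPL = 46.9 dB
  A-weighting at 63 Hz = -26.2 dB
Formula: L_A = SPL + A_weight
L_A = 46.9 + (-26.2)
L_A = 20.7

20.7 dBA


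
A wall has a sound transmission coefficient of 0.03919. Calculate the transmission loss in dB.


Given values:
  tau = 0.03919
Formula: TL = 10 * log10(1 / tau)
Compute 1 / tau = 1 / 0.03919 = 25.5167
Compute log10(25.5167) = 1.406825
TL = 10 * 1.406825 = 14.07

14.07 dB


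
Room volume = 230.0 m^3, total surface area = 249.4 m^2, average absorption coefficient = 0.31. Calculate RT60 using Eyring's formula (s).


Given values:
  V = 230.0 m^3, S = 249.4 m^2, alpha = 0.31
Formula: RT60 = 0.161 * V / (-S * ln(1 - alpha))
Compute ln(1 - 0.31) = ln(0.69) = -0.371064
Denominator: -249.4 * -0.371064 = 92.5434
Numerator: 0.161 * 230.0 = 37.03
RT60 = 37.03 / 92.5434 = 0.4

0.4 s


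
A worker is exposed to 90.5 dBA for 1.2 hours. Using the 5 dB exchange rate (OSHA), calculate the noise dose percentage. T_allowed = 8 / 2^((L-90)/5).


Given values:
  L = 90.5 dBA, T = 1.2 hours
Formula: T_allowed = 8 / 2^((L - 90) / 5)
Compute exponent: (90.5 - 90) / 5 = 0.1
Compute 2^(0.1) = 1.071773
T_allowed = 8 / 1.071773 = 7.464267 hours
Dose = (T / T_allowed) * 100
Dose = (1.2 / 7.464267) * 100 = 16.08

16.08 %


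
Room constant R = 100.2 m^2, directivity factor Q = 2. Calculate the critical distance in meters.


Given values:
  R = 100.2 m^2, Q = 2
Formula: d_c = 0.141 * sqrt(Q * R)
Compute Q * R = 2 * 100.2 = 200.4
Compute sqrt(200.4) = 14.1563
d_c = 0.141 * 14.1563 = 1.996

1.996 m


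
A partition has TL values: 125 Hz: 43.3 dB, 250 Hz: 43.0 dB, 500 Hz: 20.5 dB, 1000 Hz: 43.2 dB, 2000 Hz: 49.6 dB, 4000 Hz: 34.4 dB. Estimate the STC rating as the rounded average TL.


Given TL values at each frequency:
  125 Hz: 43.3 dB
  250 Hz: 43.0 dB
  500 Hz: 20.5 dB
  1000 Hz: 43.2 dB
  2000 Hz: 49.6 dB
  4000 Hz: 34.4 dB
Formula: STC ~ round(average of TL values)
Sum = 43.3 + 43.0 + 20.5 + 43.2 + 49.6 + 34.4 = 234.0
Average = 234.0 / 6 = 39.0
Rounded: 39

39


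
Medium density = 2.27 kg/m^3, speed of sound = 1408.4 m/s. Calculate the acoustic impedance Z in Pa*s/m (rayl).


Given values:
  rho = 2.27 kg/m^3
  c = 1408.4 m/s
Formula: Z = rho * c
Z = 2.27 * 1408.4
Z = 3197.07

3197.07 rayl


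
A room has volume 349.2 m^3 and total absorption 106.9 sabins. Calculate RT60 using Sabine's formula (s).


Given values:
  V = 349.2 m^3
  A = 106.9 sabins
Formula: RT60 = 0.161 * V / A
Numerator: 0.161 * 349.2 = 56.2212
RT60 = 56.2212 / 106.9 = 0.526

0.526 s


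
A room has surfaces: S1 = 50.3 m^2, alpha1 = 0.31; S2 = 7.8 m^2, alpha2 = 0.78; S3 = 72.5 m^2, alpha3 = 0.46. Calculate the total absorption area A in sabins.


Given surfaces:
  Surface 1: 50.3 * 0.31 = 15.593
  Surface 2: 7.8 * 0.78 = 6.084
  Surface 3: 72.5 * 0.46 = 33.35
Formula: A = sum(Si * alpha_i)
A = 15.593 + 6.084 + 33.35
A = 55.03

55.03 sabins


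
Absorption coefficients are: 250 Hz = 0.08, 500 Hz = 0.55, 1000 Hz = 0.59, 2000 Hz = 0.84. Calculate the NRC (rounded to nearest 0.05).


Given values:
  a_250 = 0.08, a_500 = 0.55
  a_1000 = 0.59, a_2000 = 0.84
Formula: NRC = (a250 + a500 + a1000 + a2000) / 4
Sum = 0.08 + 0.55 + 0.59 + 0.84 = 2.06
NRC = 2.06 / 4 = 0.515
Rounded to nearest 0.05: 0.5

0.5


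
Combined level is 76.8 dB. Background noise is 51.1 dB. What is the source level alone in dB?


Given values:
  L_total = 76.8 dB, L_bg = 51.1 dB
Formula: L_source = 10 * log10(10^(L_total/10) - 10^(L_bg/10))
Convert to linear:
  10^(76.8/10) = 47863009.2323
  10^(51.1/10) = 128824.9552
Difference: 47863009.2323 - 128824.9552 = 47734184.2771
L_source = 10 * log10(47734184.2771) = 76.79

76.79 dB


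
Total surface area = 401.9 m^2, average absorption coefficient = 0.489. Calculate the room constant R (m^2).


Given values:
  S = 401.9 m^2, alpha = 0.489
Formula: R = S * alpha / (1 - alpha)
Numerator: 401.9 * 0.489 = 196.5291
Denominator: 1 - 0.489 = 0.511
R = 196.5291 / 0.511 = 384.6

384.6 m^2


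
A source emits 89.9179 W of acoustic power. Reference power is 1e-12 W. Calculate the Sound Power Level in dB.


Given values:
  W = 89.9179 W
  W_ref = 1e-12 W
Formula: SWL = 10 * log10(W / W_ref)
Compute ratio: W / W_ref = 89917900000000
Compute log10: log10(89917900000000) = 13.953846
Multiply: SWL = 10 * 13.953846 = 139.54

139.54 dB


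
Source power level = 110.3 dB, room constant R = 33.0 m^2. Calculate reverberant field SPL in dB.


Given values:
  Lw = 110.3 dB, R = 33.0 m^2
Formula: SPL = Lw + 10 * log10(4 / R)
Compute 4 / R = 4 / 33.0 = 0.121212
Compute 10 * log10(0.121212) = -9.1645
SPL = 110.3 + (-9.1645) = 101.14

101.14 dB


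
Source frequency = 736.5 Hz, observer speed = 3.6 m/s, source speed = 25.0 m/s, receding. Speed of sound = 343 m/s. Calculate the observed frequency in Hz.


Given values:
  f_s = 736.5 Hz, v_o = 3.6 m/s, v_s = 25.0 m/s
  Direction: receding
Formula: f_o = f_s * (c - v_o) / (c + v_s)
Numerator: c - v_o = 343 - 3.6 = 339.4
Denominator: c + v_s = 343 + 25.0 = 368.0
f_o = 736.5 * 339.4 / 368.0 = 679.26

679.26 Hz


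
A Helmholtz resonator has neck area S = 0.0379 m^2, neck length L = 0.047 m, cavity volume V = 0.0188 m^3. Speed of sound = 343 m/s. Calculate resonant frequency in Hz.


Given values:
  S = 0.0379 m^2, L = 0.047 m, V = 0.0188 m^3, c = 343 m/s
Formula: f = (c / (2*pi)) * sqrt(S / (V * L))
Compute V * L = 0.0188 * 0.047 = 0.0008836
Compute S / (V * L) = 0.0379 / 0.0008836 = 42.8927
Compute sqrt(42.8927) = 6.549252
Compute c / (2*pi) = 343 / 6.283185 = 54.590148
f = 54.590148 * 6.549252 = 357.52

357.52 Hz


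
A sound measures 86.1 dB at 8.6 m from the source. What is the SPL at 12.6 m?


Given values:
  SPL1 = 86.1 dB, r1 = 8.6 m, r2 = 12.6 m
Formula: SPL2 = SPL1 - 20 * log10(r2 / r1)
Compute ratio: r2 / r1 = 12.6 / 8.6 = 1.4651
Compute log10: log10(1.4651) = 0.165867
Compute drop: 20 * 0.165867 = 3.3173
SPL2 = 86.1 - 3.3173 = 82.78

82.78 dB


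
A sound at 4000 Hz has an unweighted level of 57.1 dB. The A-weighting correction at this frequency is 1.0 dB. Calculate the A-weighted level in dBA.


Given values:
  SPL = 57.1 dB
  A-weighting at 4000 Hz = 1.0 dB
Formula: L_A = SPL + A_weight
L_A = 57.1 + (1.0)
L_A = 58.1

58.1 dBA


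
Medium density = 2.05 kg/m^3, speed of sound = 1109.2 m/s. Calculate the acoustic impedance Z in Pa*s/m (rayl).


Given values:
  rho = 2.05 kg/m^3
  c = 1109.2 m/s
Formula: Z = rho * c
Z = 2.05 * 1109.2
Z = 2273.86

2273.86 rayl


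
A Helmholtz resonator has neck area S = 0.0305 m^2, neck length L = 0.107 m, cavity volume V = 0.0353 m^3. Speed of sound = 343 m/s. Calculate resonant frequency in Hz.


Given values:
  S = 0.0305 m^2, L = 0.107 m, V = 0.0353 m^3, c = 343 m/s
Formula: f = (c / (2*pi)) * sqrt(S / (V * L))
Compute V * L = 0.0353 * 0.107 = 0.0037771
Compute S / (V * L) = 0.0305 / 0.0037771 = 8.075
Compute sqrt(8.075) = 2.841654
Compute c / (2*pi) = 343 / 6.283185 = 54.590148
f = 54.590148 * 2.841654 = 155.13

155.13 Hz


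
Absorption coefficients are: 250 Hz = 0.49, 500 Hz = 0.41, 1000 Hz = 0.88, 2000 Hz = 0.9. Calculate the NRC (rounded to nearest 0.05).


Given values:
  a_250 = 0.49, a_500 = 0.41
  a_1000 = 0.88, a_2000 = 0.9
Formula: NRC = (a250 + a500 + a1000 + a2000) / 4
Sum = 0.49 + 0.41 + 0.88 + 0.9 = 2.68
NRC = 2.68 / 4 = 0.67
Rounded to nearest 0.05: 0.65

0.65


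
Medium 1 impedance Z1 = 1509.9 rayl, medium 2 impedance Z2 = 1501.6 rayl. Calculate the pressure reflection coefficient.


Given values:
  Z1 = 1509.9 rayl, Z2 = 1501.6 rayl
Formula: R = (Z2 - Z1) / (Z2 + Z1)
Numerator: Z2 - Z1 = 1501.6 - 1509.9 = -8.3
Denominator: Z2 + Z1 = 1501.6 + 1509.9 = 3011.5
R = -8.3 / 3011.5 = -0.0028

-0.0028


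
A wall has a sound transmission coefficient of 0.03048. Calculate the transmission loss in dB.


Given values:
  tau = 0.03048
Formula: TL = 10 * log10(1 / tau)
Compute 1 / tau = 1 / 0.03048 = 32.8084
Compute log10(32.8084) = 1.515985
TL = 10 * 1.515985 = 15.16

15.16 dB


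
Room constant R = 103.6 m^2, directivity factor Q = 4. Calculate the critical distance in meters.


Given values:
  R = 103.6 m^2, Q = 4
Formula: d_c = 0.141 * sqrt(Q * R)
Compute Q * R = 4 * 103.6 = 414.4
Compute sqrt(414.4) = 20.3568
d_c = 0.141 * 20.3568 = 2.87

2.87 m


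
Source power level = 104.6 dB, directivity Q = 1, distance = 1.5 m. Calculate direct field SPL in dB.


Given values:
  Lw = 104.6 dB, Q = 1, r = 1.5 m
Formula: SPL = Lw + 10 * log10(Q / (4 * pi * r^2))
Compute 4 * pi * r^2 = 4 * pi * 1.5^2 = 28.2743
Compute Q / denom = 1 / 28.2743 = 0.03536781
Compute 10 * log10(0.03536781) = -14.5139
SPL = 104.6 + (-14.5139) = 90.09

90.09 dB


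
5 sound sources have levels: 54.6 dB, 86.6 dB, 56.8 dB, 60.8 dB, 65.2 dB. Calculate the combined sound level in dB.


Formula: L_total = 10 * log10( sum(10^(Li/10)) )
  Source 1: 10^(54.6/10) = 288403.1503
  Source 2: 10^(86.6/10) = 457088189.6149
  Source 3: 10^(56.8/10) = 478630.0923
  Source 4: 10^(60.8/10) = 1202264.4346
  Source 5: 10^(65.2/10) = 3311311.2148
Sum of linear values = 462368798.5069
L_total = 10 * log10(462368798.5069) = 86.65

86.65 dB


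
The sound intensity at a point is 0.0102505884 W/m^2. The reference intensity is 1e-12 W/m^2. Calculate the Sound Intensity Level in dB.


Given values:
  I = 0.0102505884 W/m^2
  I_ref = 1e-12 W/m^2
Formula: SIL = 10 * log10(I / I_ref)
Compute ratio: I / I_ref = 10250588400
Compute log10: log10(10250588400) = 10.010749
Multiply: SIL = 10 * 10.010749 = 100.11

100.11 dB


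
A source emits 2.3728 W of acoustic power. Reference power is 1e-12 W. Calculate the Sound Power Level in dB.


Given values:
  W = 2.3728 W
  W_ref = 1e-12 W
Formula: SWL = 10 * log10(W / W_ref)
Compute ratio: W / W_ref = 2372800000000
Compute log10: log10(2372800000000) = 12.375261
Multiply: SWL = 10 * 12.375261 = 123.75

123.75 dB


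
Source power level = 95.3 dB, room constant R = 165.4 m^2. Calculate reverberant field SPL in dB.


Given values:
  Lw = 95.3 dB, R = 165.4 m^2
Formula: SPL = Lw + 10 * log10(4 / R)
Compute 4 / R = 4 / 165.4 = 0.024184
Compute 10 * log10(0.024184) = -16.1647
SPL = 95.3 + (-16.1647) = 79.14

79.14 dB


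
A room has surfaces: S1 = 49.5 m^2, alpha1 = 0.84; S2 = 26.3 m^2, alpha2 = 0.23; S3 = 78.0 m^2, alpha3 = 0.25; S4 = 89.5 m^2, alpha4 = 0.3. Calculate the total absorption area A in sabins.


Given surfaces:
  Surface 1: 49.5 * 0.84 = 41.58
  Surface 2: 26.3 * 0.23 = 6.049
  Surface 3: 78.0 * 0.25 = 19.5
  Surface 4: 89.5 * 0.3 = 26.85
Formula: A = sum(Si * alpha_i)
A = 41.58 + 6.049 + 19.5 + 26.85
A = 93.98

93.98 sabins
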